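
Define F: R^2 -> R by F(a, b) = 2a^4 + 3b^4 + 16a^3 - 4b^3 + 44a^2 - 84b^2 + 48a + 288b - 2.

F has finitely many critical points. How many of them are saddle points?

4

F separates as a function of a plus a function of b, so ∇F=0 decouples.
∂F/∂a = 8(a + 1)(a + 2)(a + 3) = 0 at a ∈ {-3, -2, -1}; ∂F/∂b = 12(b - 3)(b - 2)(b + 4) = 0 at b ∈ {-4, 2, 3}.
The Hessian is diagonal: diag(F_aa, F_bb). Second derivatives: F_aa(-3)=16, F_aa(-2)=-8, F_aa(-1)=16; F_bb(-4)=504, F_bb(2)=-72, F_bb(3)=84.
Saddle points occur where the two diagonal entries have opposite signs: (-3, 2), (-2, -4), (-2, 3), (-1, 2). Count: 4.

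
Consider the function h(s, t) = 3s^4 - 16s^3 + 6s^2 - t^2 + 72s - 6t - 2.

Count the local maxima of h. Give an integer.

h separates as a function of s plus a function of t, so ∇h=0 decouples.
∂h/∂s = 12(s - 3)(s - 2)(s + 1) = 0 at s ∈ {-1, 2, 3}; ∂h/∂t = -2(t + 3) = 0 at t ∈ {-3}.
The Hessian is diagonal: diag(h_ss, h_tt). Second derivatives: h_ss(-1)=144, h_ss(2)=-36, h_ss(3)=48; h_tt(-3)=-2.
Local maxima occur where both diagonal entries negative: (2, -3). Count: 1.

1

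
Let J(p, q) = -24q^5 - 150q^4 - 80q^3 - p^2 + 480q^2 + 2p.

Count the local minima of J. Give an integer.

0

J separates as a function of p plus a function of q, so ∇J=0 decouples.
∂J/∂p = -2(p - 1) = 0 at p ∈ {1}; ∂J/∂q = -120q(q - 1)(q + 2)(q + 4) = 0 at q ∈ {-4, -2, 0, 1}.
The Hessian is diagonal: diag(J_pp, J_qq). Second derivatives: J_pp(1)=-2; J_qq(-4)=4800, J_qq(-2)=-1440, J_qq(0)=960, J_qq(1)=-1800.
Local minima occur where both diagonal entries positive: none. Count: 0.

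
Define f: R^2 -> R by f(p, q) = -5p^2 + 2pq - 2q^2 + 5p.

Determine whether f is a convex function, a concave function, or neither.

f is quadratic, so its Hessian is the constant matrix H = [[-10, 2], [2, -4]].
det(H) = 36, tr(H) = -14.
det(H) > 0 and tr(H) < 0, so H is negative definite everywhere: concave.

concave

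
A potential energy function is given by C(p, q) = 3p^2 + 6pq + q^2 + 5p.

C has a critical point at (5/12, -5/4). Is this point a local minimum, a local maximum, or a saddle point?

saddle point

The Hessian of C is constant: H = [[6, 6], [6, 2]].
det(H) = 6·2 − 6² = -24.
Since det(H) < 0, H is indefinite and the critical point is a saddle point.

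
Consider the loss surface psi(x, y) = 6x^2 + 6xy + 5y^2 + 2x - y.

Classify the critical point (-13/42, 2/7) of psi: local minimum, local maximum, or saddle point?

The Hessian of psi is constant: H = [[12, 6], [6, 10]].
det(H) = 12·10 − 6² = 84.
det(H) > 0 and tr(H) = 22 > 0, so H is positive definite and the point is a local minimum.

local minimum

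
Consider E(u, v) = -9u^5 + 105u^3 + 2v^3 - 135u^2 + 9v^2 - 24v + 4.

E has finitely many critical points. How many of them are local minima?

2

E separates as a function of u plus a function of v, so ∇E=0 decouples.
∂E/∂u = -45u(u - 2)(u - 1)(u + 3) = 0 at u ∈ {-3, 0, 1, 2}; ∂E/∂v = 6(v - 1)(v + 4) = 0 at v ∈ {-4, 1}.
The Hessian is diagonal: diag(E_uu, E_vv). Second derivatives: E_uu(-3)=2700, E_uu(0)=-270, E_uu(1)=180, E_uu(2)=-450; E_vv(-4)=-30, E_vv(1)=30.
Local minima occur where both diagonal entries positive: (-3, 1), (1, 1). Count: 2.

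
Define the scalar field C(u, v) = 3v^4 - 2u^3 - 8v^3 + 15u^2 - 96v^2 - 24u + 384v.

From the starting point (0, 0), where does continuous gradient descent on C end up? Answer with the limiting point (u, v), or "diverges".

(1, -4)

C is separable, so gradient descent decouples: u follows -∂C/∂u, v follows -∂C/∂v.
∂C/∂u = -6(u - 4)(u - 1); at u=0 this is -24, so u increases.
∂C/∂v = 12(v - 4)(v - 2)(v + 4); at v=0 this is 384, so v decreases.
u converges to its nearest critical value 1 (a local min of the u-part); v converges to -4. The iterate converges to (1, -4).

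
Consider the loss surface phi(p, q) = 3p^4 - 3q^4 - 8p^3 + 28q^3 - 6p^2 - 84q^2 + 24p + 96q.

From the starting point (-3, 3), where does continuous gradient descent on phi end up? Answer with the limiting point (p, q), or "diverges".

(-1, 2)

phi is separable, so gradient descent decouples: p follows -∂phi/∂p, q follows -∂phi/∂q.
∂phi/∂p = 12(p - 2)(p - 1)(p + 1); at p=-3 this is -480, so p increases.
∂phi/∂q = -12(q - 4)(q - 2)(q - 1); at q=3 this is 24, so q decreases.
p converges to its nearest critical value -1 (a local min of the p-part); q converges to 2. The iterate converges to (-1, 2).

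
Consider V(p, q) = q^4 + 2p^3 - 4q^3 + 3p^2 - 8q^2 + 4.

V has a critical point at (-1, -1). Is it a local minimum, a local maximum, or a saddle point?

saddle point

The mixed partial ∂²V/∂p∂q is 0, so the Hessian at any point is diag(V_pp, V_qq) = diag(6(2p + 1), 4(3q^2 - 6q - 4)).
At (-1, -1): H = diag(-6, 20).
The eigenvalues have opposite signs, so H is indefinite: a saddle point.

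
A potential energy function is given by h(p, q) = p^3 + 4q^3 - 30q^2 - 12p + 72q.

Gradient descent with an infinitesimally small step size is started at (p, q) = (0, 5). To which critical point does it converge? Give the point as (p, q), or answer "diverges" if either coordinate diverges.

h is separable, so gradient descent decouples: p follows -∂h/∂p, q follows -∂h/∂q.
∂h/∂p = 3(p - 2)(p + 2); at p=0 this is -12, so p increases.
∂h/∂q = 12(q - 3)(q - 2); at q=5 this is 72, so q decreases.
p converges to its nearest critical value 2 (a local min of the p-part); q converges to 3. The iterate converges to (2, 3).

(2, 3)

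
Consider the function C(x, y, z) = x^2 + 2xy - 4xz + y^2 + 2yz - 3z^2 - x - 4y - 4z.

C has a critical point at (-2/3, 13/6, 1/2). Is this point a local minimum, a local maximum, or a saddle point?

The Hessian is constant: H = [[2, 2, -4], [2, 2, 2], [-4, 2, -6]].
Leading principal minors: Δ₁ = 2, Δ₂ = 0, Δ₃ = -72.
The minors fit neither the all-positive nor the alternating-sign pattern, so H is indefinite: a saddle point.

saddle point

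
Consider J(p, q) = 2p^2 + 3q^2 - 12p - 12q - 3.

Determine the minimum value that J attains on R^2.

J(p,q) separates as A(p) + B(q) − 3, so its minimum is min A + min B − 3.
A'(p) = 4p - 12 vanishes at p ∈ {3}; B'(q) = 6q - 12 vanishes at q ∈ {2}.
Local minima of A (where A''>0): A(3)=-18. Local minima of B: B(2)=-12.
So the global minimum of J is A(3) + B(2) − 3 = -18 − 12 − 3 = -33, attained at (3, 2).

-33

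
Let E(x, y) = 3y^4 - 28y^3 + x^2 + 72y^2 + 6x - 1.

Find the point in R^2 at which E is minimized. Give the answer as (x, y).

E(x,y) separates as P(x) + Q(y) − 1, so its minimum is min P + min Q − 1.
P'(x) = 2x + 6 vanishes at x ∈ {-3}; Q'(y) = 12y(y - 4)(y - 3) vanishes at y ∈ {0, 3, 4}.
Local minima of P (where P''>0): P(-3)=-9. Local minima of Q: Q(0)=0, Q(4)=128.
So the global minimum of E is P(-3) + Q(0) − 1 = -9 + 0 − 1 = -10, attained at (-3, 0).

(-3, 0)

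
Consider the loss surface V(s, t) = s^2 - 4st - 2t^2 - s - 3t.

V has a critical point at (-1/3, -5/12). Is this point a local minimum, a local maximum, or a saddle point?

saddle point

The Hessian of V is constant: H = [[2, -4], [-4, -4]].
det(H) = 2·(-4) − (-4)² = -24.
Since det(H) < 0, H is indefinite and the critical point is a saddle point.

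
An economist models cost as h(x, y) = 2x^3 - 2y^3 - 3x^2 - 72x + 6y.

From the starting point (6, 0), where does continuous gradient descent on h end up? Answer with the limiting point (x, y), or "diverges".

h is separable, so gradient descent decouples: x follows -∂h/∂x, y follows -∂h/∂y.
∂h/∂x = 6(x - 4)(x + 3); at x=6 this is 108, so x decreases.
∂h/∂y = -6(y - 1)(y + 1); at y=0 this is 6, so y decreases.
x converges to its nearest critical value 4 (a local min of the x-part); y converges to -1. The iterate converges to (4, -1).

(4, -1)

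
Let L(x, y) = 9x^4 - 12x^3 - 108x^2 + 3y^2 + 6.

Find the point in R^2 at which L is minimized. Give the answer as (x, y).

L(x,y) separates as P(x) + Q(y) + 6, so its minimum is min P + min Q + 6.
P'(x) = 36x(x - 3)(x + 2) vanishes at x ∈ {-2, 0, 3}; Q'(y) = 6y vanishes at y ∈ {0}.
Local minima of P (where P''>0): P(-2)=-192, P(3)=-567. Local minima of Q: Q(0)=0.
So the global minimum of L is P(3) + Q(0) + 6 = -567 + 0 + 6 = -561, attained at (3, 0).

(3, 0)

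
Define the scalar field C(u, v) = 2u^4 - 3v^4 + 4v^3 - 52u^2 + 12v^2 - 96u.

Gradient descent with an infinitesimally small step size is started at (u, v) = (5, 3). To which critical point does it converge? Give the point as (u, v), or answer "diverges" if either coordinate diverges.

diverges

C is separable, so gradient descent decouples: u follows -∂C/∂u, v follows -∂C/∂v.
∂C/∂u = 8(u - 4)(u + 1)(u + 3); at u=5 this is 384, so u decreases.
∂C/∂v = -12v(v - 2)(v + 1); at v=3 this is -144, so v increases.
The v-coordinate has no critical point in that direction and runs off to infinity.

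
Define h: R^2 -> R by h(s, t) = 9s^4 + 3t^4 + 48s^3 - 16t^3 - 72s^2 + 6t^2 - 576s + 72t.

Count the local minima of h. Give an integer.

h separates as a function of s plus a function of t, so ∇h=0 decouples.
∂h/∂s = 36(s - 2)(s + 2)(s + 4) = 0 at s ∈ {-4, -2, 2}; ∂h/∂t = 12(t - 3)(t - 2)(t + 1) = 0 at t ∈ {-1, 2, 3}.
The Hessian is diagonal: diag(h_ss, h_tt). Second derivatives: h_ss(-4)=432, h_ss(-2)=-288, h_ss(2)=864; h_tt(-1)=144, h_tt(2)=-36, h_tt(3)=48.
Local minima occur where both diagonal entries positive: (-4, -1), (-4, 3), (2, -1), (2, 3). Count: 4.

4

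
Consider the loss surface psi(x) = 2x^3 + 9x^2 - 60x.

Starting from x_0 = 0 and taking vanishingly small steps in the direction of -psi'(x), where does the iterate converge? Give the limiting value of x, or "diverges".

2

psi'(x) = 6(x - 2)(x + 5), so psi'(0) = -60.
Gradient descent moves in the -psi' direction, i.e. x is increasing.
The nearest critical point in that direction is x = 2, where psi'' = 42 > 0 (a local minimum). The iterate converges there.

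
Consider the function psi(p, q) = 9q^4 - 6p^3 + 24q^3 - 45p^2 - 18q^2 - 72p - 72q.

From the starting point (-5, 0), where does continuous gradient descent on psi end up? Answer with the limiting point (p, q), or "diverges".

(-4, 1)

psi is separable, so gradient descent decouples: p follows -∂psi/∂p, q follows -∂psi/∂q.
∂psi/∂p = -18(p + 1)(p + 4); at p=-5 this is -72, so p increases.
∂psi/∂q = 36(q - 1)(q + 1)(q + 2); at q=0 this is -72, so q increases.
p converges to its nearest critical value -4 (a local min of the p-part); q converges to 1. The iterate converges to (-4, 1).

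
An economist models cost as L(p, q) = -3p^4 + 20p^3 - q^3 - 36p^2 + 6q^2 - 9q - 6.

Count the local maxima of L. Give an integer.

2

L separates as a function of p plus a function of q, so ∇L=0 decouples.
∂L/∂p = -12p(p - 3)(p - 2) = 0 at p ∈ {0, 2, 3}; ∂L/∂q = -3(q - 3)(q - 1) = 0 at q ∈ {1, 3}.
The Hessian is diagonal: diag(L_pp, L_qq). Second derivatives: L_pp(0)=-72, L_pp(2)=24, L_pp(3)=-36; L_qq(1)=6, L_qq(3)=-6.
Local maxima occur where both diagonal entries negative: (0, 3), (3, 3). Count: 2.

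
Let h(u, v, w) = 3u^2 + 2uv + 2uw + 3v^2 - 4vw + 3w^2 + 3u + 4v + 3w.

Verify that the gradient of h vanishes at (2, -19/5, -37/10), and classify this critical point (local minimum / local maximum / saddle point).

∇h = (6u + 2v + 2w + 3, 2u + 6v - 4w + 4, 2u - 4v + 6w + 3); substituting (2, -19/5, -37/10) gives ∇h = (0, 0, 0), so (2, -19/5, -37/10) is indeed a critical point.
The Hessian is constant: H = [[6, 2, 2], [2, 6, -4], [2, -4, 6]].
Leading principal minors: Δ₁ = 6, Δ₂ = 32, Δ₃ = 40.
All leading minors are positive, so H is positive definite: a local minimum.

local minimum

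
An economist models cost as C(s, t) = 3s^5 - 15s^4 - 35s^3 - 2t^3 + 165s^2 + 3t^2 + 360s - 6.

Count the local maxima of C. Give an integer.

C separates as a function of s plus a function of t, so ∇C=0 decouples.
∂C/∂s = 15(s - 4)(s - 3)(s + 1)(s + 2) = 0 at s ∈ {-2, -1, 3, 4}; ∂C/∂t = -6t(t - 1) = 0 at t ∈ {0, 1}.
The Hessian is diagonal: diag(C_ss, C_tt). Second derivatives: C_ss(-2)=-450, C_ss(-1)=300, C_ss(3)=-300, C_ss(4)=450; C_tt(0)=6, C_tt(1)=-6.
Local maxima occur where both diagonal entries negative: (-2, 1), (3, 1). Count: 2.

2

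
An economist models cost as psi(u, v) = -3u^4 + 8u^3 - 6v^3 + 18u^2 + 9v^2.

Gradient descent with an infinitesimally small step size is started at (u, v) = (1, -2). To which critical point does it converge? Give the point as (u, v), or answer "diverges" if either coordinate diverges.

psi is separable, so gradient descent decouples: u follows -∂psi/∂u, v follows -∂psi/∂v.
∂psi/∂u = -12u(u - 3)(u + 1); at u=1 this is 48, so u decreases.
∂psi/∂v = -18v(v - 1); at v=-2 this is -108, so v increases.
u converges to its nearest critical value 0 (a local min of the u-part); v converges to 0. The iterate converges to (0, 0).

(0, 0)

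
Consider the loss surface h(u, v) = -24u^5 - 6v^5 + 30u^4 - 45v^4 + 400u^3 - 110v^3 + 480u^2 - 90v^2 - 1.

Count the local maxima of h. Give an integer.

h separates as a function of u plus a function of v, so ∇h=0 decouples.
∂h/∂u = -120u(u - 4)(u + 1)(u + 2) = 0 at u ∈ {-2, -1, 0, 4}; ∂h/∂v = -30v(v + 1)(v + 2)(v + 3) = 0 at v ∈ {-3, -2, -1, 0}.
The Hessian is diagonal: diag(h_uu, h_vv). Second derivatives: h_uu(-2)=1440, h_uu(-1)=-600, h_uu(0)=960, h_uu(4)=-14400; h_vv(-3)=180, h_vv(-2)=-60, h_vv(-1)=60, h_vv(0)=-180.
Local maxima occur where both diagonal entries negative: (-1, -2), (-1, 0), (4, -2), (4, 0). Count: 4.

4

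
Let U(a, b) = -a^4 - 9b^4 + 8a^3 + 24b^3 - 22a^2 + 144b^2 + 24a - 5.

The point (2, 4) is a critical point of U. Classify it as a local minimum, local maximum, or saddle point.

saddle point

The mixed partial ∂²U/∂a∂b is 0, so the Hessian at any point is diag(U_aa, U_bb) = diag(4(-3a^2 + 12a - 11), 36(-3b^2 + 4b + 8)).
At (2, 4): H = diag(4, -864).
The eigenvalues have opposite signs, so H is indefinite: a saddle point.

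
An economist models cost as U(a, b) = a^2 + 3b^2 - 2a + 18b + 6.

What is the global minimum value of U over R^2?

-22

U(a,b) separates as P(a) + Q(b) + 6, so its minimum is min P + min Q + 6.
P'(a) = 2a - 2 vanishes at a ∈ {1}; Q'(b) = 6b + 18 vanishes at b ∈ {-3}.
Local minima of P (where P''>0): P(1)=-1. Local minima of Q: Q(-3)=-27.
So the global minimum of U is P(1) + Q(-3) + 6 = -1 − 27 + 6 = -22, attained at (1, -3).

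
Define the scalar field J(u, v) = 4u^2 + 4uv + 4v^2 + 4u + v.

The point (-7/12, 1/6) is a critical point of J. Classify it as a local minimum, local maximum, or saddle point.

local minimum

The Hessian of J is constant: H = [[8, 4], [4, 8]].
det(H) = 8·8 − 4² = 48.
det(H) > 0 and tr(H) = 16 > 0, so H is positive definite and the point is a local minimum.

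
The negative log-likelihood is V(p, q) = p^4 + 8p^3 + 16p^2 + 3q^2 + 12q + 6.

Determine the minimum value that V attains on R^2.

-6

V(p,q) separates as A(p) + B(q) + 6, so its minimum is min A + min B + 6.
A'(p) = 4p(p + 2)(p + 4) vanishes at p ∈ {-4, -2, 0}; B'(q) = 6q + 12 vanishes at q ∈ {-2}.
Local minima of A (where A''>0): A(-4)=0, A(0)=0. Local minima of B: B(-2)=-12.
So the global minimum of V is A(-4) + B(-2) + 6 = 0 − 12 + 6 = -6, attained at (-4, -2).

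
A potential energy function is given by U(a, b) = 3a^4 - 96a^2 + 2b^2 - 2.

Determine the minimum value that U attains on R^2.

-770

U(a,b) separates as P(a) + Q(b) − 2, so its minimum is min P + min Q − 2.
P'(a) = 12a(a - 4)(a + 4) vanishes at a ∈ {-4, 0, 4}; Q'(b) = 4b vanishes at b ∈ {0}.
Local minima of P (where P''>0): P(-4)=-768, P(4)=-768. Local minima of Q: Q(0)=0.
So the global minimum of U is P(-4) + Q(0) − 2 = -768 + 0 − 2 = -770, attained at (-4, 0).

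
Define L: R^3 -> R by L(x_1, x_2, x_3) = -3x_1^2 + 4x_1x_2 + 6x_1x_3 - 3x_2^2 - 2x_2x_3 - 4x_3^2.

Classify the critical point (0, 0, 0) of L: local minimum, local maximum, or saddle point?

The Hessian is constant: H = [[-6, 4, 6], [4, -6, -2], [6, -2, -8]].
Leading principal minors: Δ₁ = -6, Δ₂ = 20, Δ₃ = -16.
The minors alternate sign starting negative (−, +, −), so H is negative definite: a local maximum.

local maximum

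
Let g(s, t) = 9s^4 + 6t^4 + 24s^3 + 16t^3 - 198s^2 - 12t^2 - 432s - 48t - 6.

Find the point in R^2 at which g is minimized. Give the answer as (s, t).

(3, 1)

g(s,t) separates as P(s) + Q(t) − 6, so its minimum is min P + min Q − 6.
P'(s) = 36(s - 3)(s + 1)(s + 4) vanishes at s ∈ {-4, -1, 3}; Q'(t) = 24(t - 1)(t + 1)(t + 2) vanishes at t ∈ {-2, -1, 1}.
Local minima of P (where P''>0): P(-4)=-672, P(3)=-1701. Local minima of Q: Q(-2)=16, Q(1)=-38.
So the global minimum of g is P(3) + Q(1) − 6 = -1701 − 38 − 6 = -1745, attained at (3, 1).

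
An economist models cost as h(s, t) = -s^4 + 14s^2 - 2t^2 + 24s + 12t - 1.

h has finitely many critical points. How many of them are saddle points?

1

h separates as a function of s plus a function of t, so ∇h=0 decouples.
∂h/∂s = -4(s - 3)(s + 1)(s + 2) = 0 at s ∈ {-2, -1, 3}; ∂h/∂t = -4(t - 3) = 0 at t ∈ {3}.
The Hessian is diagonal: diag(h_ss, h_tt). Second derivatives: h_ss(-2)=-20, h_ss(-1)=16, h_ss(3)=-80; h_tt(3)=-4.
Saddle points occur where the two diagonal entries have opposite signs: (-1, 3). Count: 1.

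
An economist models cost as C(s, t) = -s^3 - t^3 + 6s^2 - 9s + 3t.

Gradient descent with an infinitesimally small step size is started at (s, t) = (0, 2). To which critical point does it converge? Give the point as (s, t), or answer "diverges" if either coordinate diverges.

C is separable, so gradient descent decouples: s follows -∂C/∂s, t follows -∂C/∂t.
∂C/∂s = -3(s - 3)(s - 1); at s=0 this is -9, so s increases.
∂C/∂t = -3(t - 1)(t + 1); at t=2 this is -9, so t increases.
The t-coordinate has no critical point in that direction and runs off to infinity.

diverges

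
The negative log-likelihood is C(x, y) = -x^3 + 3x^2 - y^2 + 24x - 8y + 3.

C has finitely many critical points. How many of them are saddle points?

C separates as a function of x plus a function of y, so ∇C=0 decouples.
∂C/∂x = -3(x - 4)(x + 2) = 0 at x ∈ {-2, 4}; ∂C/∂y = -2(y + 4) = 0 at y ∈ {-4}.
The Hessian is diagonal: diag(C_xx, C_yy). Second derivatives: C_xx(-2)=18, C_xx(4)=-18; C_yy(-4)=-2.
Saddle points occur where the two diagonal entries have opposite signs: (-2, -4). Count: 1.

1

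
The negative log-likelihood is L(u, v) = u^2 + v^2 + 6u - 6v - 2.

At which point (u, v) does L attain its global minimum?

L(u,v) separates as P(u) + Q(v) − 2, so its minimum is min P + min Q − 2.
P'(u) = 2u + 6 vanishes at u ∈ {-3}; Q'(v) = 2v - 6 vanishes at v ∈ {3}.
Local minima of P (where P''>0): P(-3)=-9. Local minima of Q: Q(3)=-9.
So the global minimum of L is P(-3) + Q(3) − 2 = -9 − 9 − 2 = -20, attained at (-3, 3).

(-3, 3)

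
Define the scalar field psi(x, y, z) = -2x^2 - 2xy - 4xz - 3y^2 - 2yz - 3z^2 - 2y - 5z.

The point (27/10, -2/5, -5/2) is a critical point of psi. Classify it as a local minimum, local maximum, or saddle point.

local maximum

The Hessian is constant: H = [[-4, -2, -4], [-2, -6, -2], [-4, -2, -6]].
Leading principal minors: Δ₁ = -4, Δ₂ = 20, Δ₃ = -40.
The minors alternate sign starting negative (−, +, −), so H is negative definite: a local maximum.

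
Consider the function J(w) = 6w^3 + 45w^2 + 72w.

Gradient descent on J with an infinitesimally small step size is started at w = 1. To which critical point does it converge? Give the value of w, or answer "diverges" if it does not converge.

-1

J'(w) = 18(w + 1)(w + 4), so J'(1) = 180.
Gradient descent moves in the -J' direction, i.e. w is decreasing.
The nearest critical point in that direction is w = -1, where J'' = 54 > 0 (a local minimum). The iterate converges there.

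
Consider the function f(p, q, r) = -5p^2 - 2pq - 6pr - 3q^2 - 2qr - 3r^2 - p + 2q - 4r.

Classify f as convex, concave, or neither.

f is quadratic, so its Hessian is the constant matrix H = [[-10, -2, -6], [-2, -6, -2], [-6, -2, -6]].
Leading principal minors: -10, 56, -128.
Signs alternate −, +, − ⇒ H ≺ 0 ⇒ concave.

concave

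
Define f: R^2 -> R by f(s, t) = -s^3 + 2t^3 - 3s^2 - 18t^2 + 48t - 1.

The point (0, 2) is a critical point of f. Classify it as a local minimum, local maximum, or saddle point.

local maximum

The mixed partial ∂²f/∂s∂t is 0, so the Hessian at any point is diag(f_ss, f_tt) = diag(-6(s + 1), 12(t - 3)).
At (0, 2): H = diag(-6, -12).
Both eigenvalues are negative, so H is negative definite: a local maximum.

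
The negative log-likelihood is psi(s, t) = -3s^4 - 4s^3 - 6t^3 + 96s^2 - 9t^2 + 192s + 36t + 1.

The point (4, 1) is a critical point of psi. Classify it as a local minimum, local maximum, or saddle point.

local maximum

The mixed partial ∂²psi/∂s∂t is 0, so the Hessian at any point is diag(psi_ss, psi_tt) = diag(12(-3s^2 - 2s + 16), -18(2t + 1)).
At (4, 1): H = diag(-480, -54).
Both eigenvalues are negative, so H is negative definite: a local maximum.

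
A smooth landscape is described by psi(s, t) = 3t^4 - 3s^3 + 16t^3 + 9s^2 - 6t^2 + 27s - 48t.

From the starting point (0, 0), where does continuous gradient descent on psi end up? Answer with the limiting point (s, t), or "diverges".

(-1, 1)

psi is separable, so gradient descent decouples: s follows -∂psi/∂s, t follows -∂psi/∂t.
∂psi/∂s = -9(s - 3)(s + 1); at s=0 this is 27, so s decreases.
∂psi/∂t = 12(t - 1)(t + 1)(t + 4); at t=0 this is -48, so t increases.
s converges to its nearest critical value -1 (a local min of the s-part); t converges to 1. The iterate converges to (-1, 1).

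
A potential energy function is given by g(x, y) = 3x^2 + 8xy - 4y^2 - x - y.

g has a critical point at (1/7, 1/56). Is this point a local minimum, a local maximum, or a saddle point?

The Hessian of g is constant: H = [[6, 8], [8, -8]].
det(H) = 6·(-8) − 8² = -112.
Since det(H) < 0, H is indefinite and the critical point is a saddle point.

saddle point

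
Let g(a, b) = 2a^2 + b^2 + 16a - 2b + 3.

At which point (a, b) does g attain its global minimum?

g(a,b) separates as P(a) + Q(b) + 3, so its minimum is min P + min Q + 3.
P'(a) = 4a + 16 vanishes at a ∈ {-4}; Q'(b) = 2b - 2 vanishes at b ∈ {1}.
Local minima of P (where P''>0): P(-4)=-32. Local minima of Q: Q(1)=-1.
So the global minimum of g is P(-4) + Q(1) + 3 = -32 − 1 + 3 = -30, attained at (-4, 1).

(-4, 1)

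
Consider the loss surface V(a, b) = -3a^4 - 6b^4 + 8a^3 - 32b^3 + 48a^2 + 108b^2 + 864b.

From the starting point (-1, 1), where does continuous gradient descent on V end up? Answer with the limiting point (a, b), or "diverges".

(0, -3)

V is separable, so gradient descent decouples: a follows -∂V/∂a, b follows -∂V/∂b.
∂V/∂a = -12a(a - 4)(a + 2); at a=-1 this is -60, so a increases.
∂V/∂b = -24(b - 3)(b + 3)(b + 4); at b=1 this is 960, so b decreases.
a converges to its nearest critical value 0 (a local min of the a-part); b converges to -3. The iterate converges to (0, -3).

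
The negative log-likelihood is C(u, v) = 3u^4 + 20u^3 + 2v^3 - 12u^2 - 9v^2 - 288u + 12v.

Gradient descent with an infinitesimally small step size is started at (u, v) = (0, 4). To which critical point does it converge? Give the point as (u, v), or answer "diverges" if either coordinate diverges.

C is separable, so gradient descent decouples: u follows -∂C/∂u, v follows -∂C/∂v.
∂C/∂u = 12(u - 2)(u + 3)(u + 4); at u=0 this is -288, so u increases.
∂C/∂v = 6(v - 2)(v - 1); at v=4 this is 36, so v decreases.
u converges to its nearest critical value 2 (a local min of the u-part); v converges to 2. The iterate converges to (2, 2).

(2, 2)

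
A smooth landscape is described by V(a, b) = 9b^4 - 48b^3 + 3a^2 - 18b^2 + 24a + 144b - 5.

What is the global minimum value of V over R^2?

-533

V(a,b) separates as P(a) + Q(b) − 5, so its minimum is min P + min Q − 5.
P'(a) = 6a + 24 vanishes at a ∈ {-4}; Q'(b) = 36(b - 4)(b - 1)(b + 1) vanishes at b ∈ {-1, 1, 4}.
Local minima of P (where P''>0): P(-4)=-48. Local minima of Q: Q(-1)=-105, Q(4)=-480.
So the global minimum of V is P(-4) + Q(4) − 5 = -48 − 480 − 5 = -533, attained at (-4, 4).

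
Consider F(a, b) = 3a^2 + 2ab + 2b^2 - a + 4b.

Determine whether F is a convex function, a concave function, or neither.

convex

F is quadratic, so its Hessian is the constant matrix H = [[6, 2], [2, 4]].
det(H) = 20, tr(H) = 10.
det(H) > 0 and tr(H) > 0, so H is positive definite everywhere: convex.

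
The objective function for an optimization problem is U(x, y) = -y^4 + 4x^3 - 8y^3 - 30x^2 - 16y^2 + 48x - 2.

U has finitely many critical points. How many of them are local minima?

1

U separates as a function of x plus a function of y, so ∇U=0 decouples.
∂U/∂x = 12(x - 4)(x - 1) = 0 at x ∈ {1, 4}; ∂U/∂y = -4y(y + 2)(y + 4) = 0 at y ∈ {-4, -2, 0}.
The Hessian is diagonal: diag(U_xx, U_yy). Second derivatives: U_xx(1)=-36, U_xx(4)=36; U_yy(-4)=-32, U_yy(-2)=16, U_yy(0)=-32.
Local minima occur where both diagonal entries positive: (4, -2). Count: 1.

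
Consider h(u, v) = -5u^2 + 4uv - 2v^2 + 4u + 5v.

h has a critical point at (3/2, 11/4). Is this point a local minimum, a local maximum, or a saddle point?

local maximum

The Hessian of h is constant: H = [[-10, 4], [4, -4]].
det(H) = (-10)·(-4) − 4² = 24.
det(H) > 0 and tr(H) = -14 < 0, so H is negative definite and the point is a local maximum.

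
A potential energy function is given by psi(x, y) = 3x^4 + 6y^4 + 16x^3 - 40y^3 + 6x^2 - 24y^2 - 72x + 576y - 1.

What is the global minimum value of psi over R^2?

-880

psi(x,y) separates as P(x) + Q(y) − 1, so its minimum is min P + min Q − 1.
P'(x) = 12(x - 1)(x + 2)(x + 3) vanishes at x ∈ {-3, -2, 1}; Q'(y) = 24(y - 4)(y - 3)(y + 2) vanishes at y ∈ {-2, 3, 4}.
Local minima of P (where P''>0): P(-3)=81, P(1)=-47. Local minima of Q: Q(-2)=-832, Q(4)=896.
So the global minimum of psi is P(1) + Q(-2) − 1 = -47 − 832 − 1 = -880, attained at (1, -2).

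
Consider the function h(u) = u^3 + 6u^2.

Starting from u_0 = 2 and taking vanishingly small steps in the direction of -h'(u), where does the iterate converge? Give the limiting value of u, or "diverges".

0

h'(u) = 3u(u + 4), so h'(2) = 36.
Gradient descent moves in the -h' direction, i.e. u is decreasing.
The nearest critical point in that direction is u = 0, where h'' = 12 > 0 (a local minimum). The iterate converges there.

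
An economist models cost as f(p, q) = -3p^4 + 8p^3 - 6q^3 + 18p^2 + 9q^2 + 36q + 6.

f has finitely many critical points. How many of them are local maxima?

f separates as a function of p plus a function of q, so ∇f=0 decouples.
∂f/∂p = -12p(p - 3)(p + 1) = 0 at p ∈ {-1, 0, 3}; ∂f/∂q = -18(q - 2)(q + 1) = 0 at q ∈ {-1, 2}.
The Hessian is diagonal: diag(f_pp, f_qq). Second derivatives: f_pp(-1)=-48, f_pp(0)=36, f_pp(3)=-144; f_qq(-1)=54, f_qq(2)=-54.
Local maxima occur where both diagonal entries negative: (-1, 2), (3, 2). Count: 2.

2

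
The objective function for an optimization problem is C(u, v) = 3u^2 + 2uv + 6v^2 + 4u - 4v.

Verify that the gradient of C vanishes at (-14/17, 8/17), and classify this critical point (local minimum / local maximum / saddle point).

local minimum

∇C = (6u + 2v + 4, 2u + 12v - 4); substituting (-14/17, 8/17) gives ∇C = (0, 0), so (-14/17, 8/17) is indeed a critical point.
The Hessian of C is constant: H = [[6, 2], [2, 12]].
det(H) = 6·12 − 2² = 68.
det(H) > 0 and tr(H) = 18 > 0, so H is positive definite and the point is a local minimum.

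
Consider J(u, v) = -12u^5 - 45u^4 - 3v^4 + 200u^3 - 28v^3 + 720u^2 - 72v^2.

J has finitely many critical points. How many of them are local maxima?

J separates as a function of u plus a function of v, so ∇J=0 decouples.
∂J/∂u = -60u(u - 3)(u + 2)(u + 4) = 0 at u ∈ {-4, -2, 0, 3}; ∂J/∂v = -12v(v + 3)(v + 4) = 0 at v ∈ {-4, -3, 0}.
The Hessian is diagonal: diag(J_uu, J_vv). Second derivatives: J_uu(-4)=3360, J_uu(-2)=-1200, J_uu(0)=1440, J_uu(3)=-6300; J_vv(-4)=-48, J_vv(-3)=36, J_vv(0)=-144.
Local maxima occur where both diagonal entries negative: (-2, -4), (-2, 0), (3, -4), (3, 0). Count: 4.

4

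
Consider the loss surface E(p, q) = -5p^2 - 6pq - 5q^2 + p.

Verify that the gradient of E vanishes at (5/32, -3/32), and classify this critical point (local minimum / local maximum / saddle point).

local maximum

∇E = (-10p - 6q + 1, -6p - 10q); substituting (5/32, -3/32) gives ∇E = (0, 0), so (5/32, -3/32) is indeed a critical point.
The Hessian of E is constant: H = [[-10, -6], [-6, -10]].
det(H) = (-10)·(-10) − (-6)² = 64.
det(H) > 0 and tr(H) = -20 < 0, so H is negative definite and the point is a local maximum.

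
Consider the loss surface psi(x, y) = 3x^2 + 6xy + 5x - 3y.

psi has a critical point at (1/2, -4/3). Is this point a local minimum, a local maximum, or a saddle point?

The Hessian of psi is constant: H = [[6, 6], [6, 0]].
det(H) = 6·0 − 6² = -36.
Since det(H) < 0, H is indefinite and the critical point is a saddle point.

saddle point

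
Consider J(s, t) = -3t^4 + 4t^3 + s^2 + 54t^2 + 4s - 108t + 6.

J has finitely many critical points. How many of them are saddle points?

2

J separates as a function of s plus a function of t, so ∇J=0 decouples.
∂J/∂s = 2(s + 2) = 0 at s ∈ {-2}; ∂J/∂t = -12(t - 3)(t - 1)(t + 3) = 0 at t ∈ {-3, 1, 3}.
The Hessian is diagonal: diag(J_ss, J_tt). Second derivatives: J_ss(-2)=2; J_tt(-3)=-288, J_tt(1)=96, J_tt(3)=-144.
Saddle points occur where the two diagonal entries have opposite signs: (-2, -3), (-2, 3). Count: 2.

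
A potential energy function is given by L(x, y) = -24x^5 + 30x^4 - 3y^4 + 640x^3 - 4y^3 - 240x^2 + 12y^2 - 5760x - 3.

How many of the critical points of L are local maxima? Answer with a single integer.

4

L separates as a function of x plus a function of y, so ∇L=0 decouples.
∂L/∂x = -120(x - 4)(x - 2)(x + 2)(x + 3) = 0 at x ∈ {-3, -2, 2, 4}; ∂L/∂y = -12y(y - 1)(y + 2) = 0 at y ∈ {-2, 0, 1}.
The Hessian is diagonal: diag(L_xx, L_yy). Second derivatives: L_xx(-3)=4200, L_xx(-2)=-2880, L_xx(2)=4800, L_xx(4)=-10080; L_yy(-2)=-72, L_yy(0)=24, L_yy(1)=-36.
Local maxima occur where both diagonal entries negative: (-2, -2), (-2, 1), (4, -2), (4, 1). Count: 4.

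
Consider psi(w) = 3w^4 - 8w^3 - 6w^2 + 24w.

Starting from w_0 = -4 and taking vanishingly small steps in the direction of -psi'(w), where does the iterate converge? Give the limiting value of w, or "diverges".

psi'(w) = 12(w - 2)(w - 1)(w + 1), so psi'(-4) = -1080.
Gradient descent moves in the -psi' direction, i.e. w is increasing.
The nearest critical point in that direction is w = -1, where psi'' = 72 > 0 (a local minimum). The iterate converges there.

-1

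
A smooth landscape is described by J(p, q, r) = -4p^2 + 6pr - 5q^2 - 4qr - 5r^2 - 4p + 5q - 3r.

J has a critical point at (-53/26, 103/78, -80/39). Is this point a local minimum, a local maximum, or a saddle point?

local maximum

The Hessian is constant: H = [[-8, 0, 6], [0, -10, -4], [6, -4, -10]].
Leading principal minors: Δ₁ = -8, Δ₂ = 80, Δ₃ = -312.
The minors alternate sign starting negative (−, +, −), so H is negative definite: a local maximum.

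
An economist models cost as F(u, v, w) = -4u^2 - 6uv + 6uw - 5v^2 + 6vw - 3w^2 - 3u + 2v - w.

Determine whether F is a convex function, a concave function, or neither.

concave

F is quadratic, so its Hessian is the constant matrix H = [[-8, -6, 6], [-6, -10, 6], [6, 6, -6]].
Leading principal minors: -8, 44, -48.
Signs alternate −, +, − ⇒ H ≺ 0 ⇒ concave.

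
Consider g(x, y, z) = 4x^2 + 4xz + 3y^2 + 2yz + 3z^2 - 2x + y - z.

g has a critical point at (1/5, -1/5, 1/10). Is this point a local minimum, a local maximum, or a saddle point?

local minimum

The Hessian is constant: H = [[8, 0, 4], [0, 6, 2], [4, 2, 6]].
Leading principal minors: Δ₁ = 8, Δ₂ = 48, Δ₃ = 160.
All leading minors are positive, so H is positive definite: a local minimum.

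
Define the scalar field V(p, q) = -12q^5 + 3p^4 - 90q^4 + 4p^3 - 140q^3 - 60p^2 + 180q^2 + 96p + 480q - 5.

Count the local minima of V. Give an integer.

V separates as a function of p plus a function of q, so ∇V=0 decouples.
∂V/∂p = 12(p - 2)(p - 1)(p + 4) = 0 at p ∈ {-4, 1, 2}; ∂V/∂q = -60(q - 1)(q + 1)(q + 2)(q + 4) = 0 at q ∈ {-4, -2, -1, 1}.
The Hessian is diagonal: diag(V_pp, V_qq). Second derivatives: V_pp(-4)=360, V_pp(1)=-60, V_pp(2)=72; V_qq(-4)=1800, V_qq(-2)=-360, V_qq(-1)=360, V_qq(1)=-1800.
Local minima occur where both diagonal entries positive: (-4, -4), (-4, -1), (2, -4), (2, -1). Count: 4.

4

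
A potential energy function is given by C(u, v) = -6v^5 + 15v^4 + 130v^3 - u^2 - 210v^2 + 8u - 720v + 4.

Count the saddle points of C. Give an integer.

C separates as a function of u plus a function of v, so ∇C=0 decouples.
∂C/∂u = -2(u - 4) = 0 at u ∈ {4}; ∂C/∂v = -30(v - 4)(v - 2)(v + 1)(v + 3) = 0 at v ∈ {-3, -1, 2, 4}.
The Hessian is diagonal: diag(C_uu, C_vv). Second derivatives: C_uu(4)=-2; C_vv(-3)=2100, C_vv(-1)=-900, C_vv(2)=900, C_vv(4)=-2100.
Saddle points occur where the two diagonal entries have opposite signs: (4, -3), (4, 2). Count: 2.

2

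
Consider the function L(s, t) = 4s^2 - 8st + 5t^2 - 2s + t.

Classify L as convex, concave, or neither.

L is quadratic, so its Hessian is the constant matrix H = [[8, -8], [-8, 10]].
det(H) = 16, tr(H) = 18.
det(H) > 0 and tr(H) > 0, so H is positive definite everywhere: convex.

convex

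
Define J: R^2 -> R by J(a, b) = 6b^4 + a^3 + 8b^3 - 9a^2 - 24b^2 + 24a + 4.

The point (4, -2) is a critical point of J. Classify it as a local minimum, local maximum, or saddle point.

The mixed partial ∂²J/∂a∂b is 0, so the Hessian at any point is diag(J_aa, J_bb) = diag(6(a - 3), 24(3b^2 + 2b - 2)).
At (4, -2): H = diag(6, 144).
Both eigenvalues are positive, so H is positive definite: a local minimum.

local minimum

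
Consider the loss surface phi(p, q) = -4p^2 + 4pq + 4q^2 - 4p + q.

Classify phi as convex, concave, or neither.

neither

phi is quadratic, so its Hessian is the constant matrix H = [[-8, 4], [4, 8]].
det(H) = -80, tr(H) = 0.
det(H) < 0, so H is indefinite: neither convex nor concave.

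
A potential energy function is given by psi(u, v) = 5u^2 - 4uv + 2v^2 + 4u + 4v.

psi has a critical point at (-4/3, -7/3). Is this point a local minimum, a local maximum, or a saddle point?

local minimum

The Hessian of psi is constant: H = [[10, -4], [-4, 4]].
det(H) = 10·4 − (-4)² = 24.
det(H) > 0 and tr(H) = 14 > 0, so H is positive definite and the point is a local minimum.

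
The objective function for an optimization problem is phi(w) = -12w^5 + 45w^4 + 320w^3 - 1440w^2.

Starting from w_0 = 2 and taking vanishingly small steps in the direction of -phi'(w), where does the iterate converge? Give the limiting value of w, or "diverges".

phi'(w) = -60w(w - 4)(w - 3)(w + 4), so phi'(2) = -1440.
Gradient descent moves in the -phi' direction, i.e. w is increasing.
The nearest critical point in that direction is w = 3, where phi'' = 1260 > 0 (a local minimum). The iterate converges there.

3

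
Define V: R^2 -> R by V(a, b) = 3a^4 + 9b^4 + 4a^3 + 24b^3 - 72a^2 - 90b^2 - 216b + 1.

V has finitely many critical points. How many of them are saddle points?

4

V separates as a function of a plus a function of b, so ∇V=0 decouples.
∂V/∂a = 12a(a - 3)(a + 4) = 0 at a ∈ {-4, 0, 3}; ∂V/∂b = 36(b - 2)(b + 1)(b + 3) = 0 at b ∈ {-3, -1, 2}.
The Hessian is diagonal: diag(V_aa, V_bb). Second derivatives: V_aa(-4)=336, V_aa(0)=-144, V_aa(3)=252; V_bb(-3)=360, V_bb(-1)=-216, V_bb(2)=540.
Saddle points occur where the two diagonal entries have opposite signs: (-4, -1), (0, -3), (0, 2), (3, -1). Count: 4.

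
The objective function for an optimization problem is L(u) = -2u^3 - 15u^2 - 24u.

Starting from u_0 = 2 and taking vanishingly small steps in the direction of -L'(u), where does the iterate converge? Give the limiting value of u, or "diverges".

diverges

L'(u) = -6(u + 1)(u + 4), so L'(2) = -108.
Gradient descent moves in the -L' direction, i.e. u is increasing.
There is no critical point above u=2, and L' keeps the same sign, so the iterate runs off to +∞.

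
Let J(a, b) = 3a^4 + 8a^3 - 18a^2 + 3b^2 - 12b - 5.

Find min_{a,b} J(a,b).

J(a,b) separates as P(a) + Q(b) − 5, so its minimum is min P + min Q − 5.
P'(a) = 12a(a - 1)(a + 3) vanishes at a ∈ {-3, 0, 1}; Q'(b) = 6b - 12 vanishes at b ∈ {2}.
Local minima of P (where P''>0): P(-3)=-135, P(1)=-7. Local minima of Q: Q(2)=-12.
So the global minimum of J is P(-3) + Q(2) − 5 = -135 − 12 − 5 = -152, attained at (-3, 2).

-152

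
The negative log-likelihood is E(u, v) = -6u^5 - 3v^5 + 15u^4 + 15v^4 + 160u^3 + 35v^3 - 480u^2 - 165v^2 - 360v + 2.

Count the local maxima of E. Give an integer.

4

E separates as a function of u plus a function of v, so ∇E=0 decouples.
∂E/∂u = -30u(u - 4)(u - 2)(u + 4) = 0 at u ∈ {-4, 0, 2, 4}; ∂E/∂v = -15(v - 4)(v - 3)(v + 1)(v + 2) = 0 at v ∈ {-2, -1, 3, 4}.
The Hessian is diagonal: diag(E_uu, E_vv). Second derivatives: E_uu(-4)=5760, E_uu(0)=-960, E_uu(2)=720, E_uu(4)=-1920; E_vv(-2)=450, E_vv(-1)=-300, E_vv(3)=300, E_vv(4)=-450.
Local maxima occur where both diagonal entries negative: (0, -1), (0, 4), (4, -1), (4, 4). Count: 4.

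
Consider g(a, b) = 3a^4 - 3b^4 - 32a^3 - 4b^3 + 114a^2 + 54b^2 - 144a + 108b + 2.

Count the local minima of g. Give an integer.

g separates as a function of a plus a function of b, so ∇g=0 decouples.
∂g/∂a = 12(a - 4)(a - 3)(a - 1) = 0 at a ∈ {1, 3, 4}; ∂g/∂b = -12(b - 3)(b + 1)(b + 3) = 0 at b ∈ {-3, -1, 3}.
The Hessian is diagonal: diag(g_aa, g_bb). Second derivatives: g_aa(1)=72, g_aa(3)=-24, g_aa(4)=36; g_bb(-3)=-144, g_bb(-1)=96, g_bb(3)=-288.
Local minima occur where both diagonal entries positive: (1, -1), (4, -1). Count: 2.

2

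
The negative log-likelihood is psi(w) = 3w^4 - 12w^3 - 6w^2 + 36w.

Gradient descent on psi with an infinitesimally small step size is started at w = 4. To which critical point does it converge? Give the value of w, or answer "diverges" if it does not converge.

psi'(w) = 12(w - 3)(w - 1)(w + 1), so psi'(4) = 180.
Gradient descent moves in the -psi' direction, i.e. w is decreasing.
The nearest critical point in that direction is w = 3, where psi'' = 96 > 0 (a local minimum). The iterate converges there.

3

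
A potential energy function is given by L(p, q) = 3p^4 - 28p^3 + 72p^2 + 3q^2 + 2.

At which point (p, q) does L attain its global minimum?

(0, 0)

L(p,q) separates as A(p) + B(q) + 2, so its minimum is min A + min B + 2.
A'(p) = 12p(p - 4)(p - 3) vanishes at p ∈ {0, 3, 4}; B'(q) = 6q vanishes at q ∈ {0}.
Local minima of A (where A''>0): A(0)=0, A(4)=128. Local minima of B: B(0)=0.
So the global minimum of L is A(0) + B(0) + 2 = 0 + 0 + 2 = 2, attained at (0, 0).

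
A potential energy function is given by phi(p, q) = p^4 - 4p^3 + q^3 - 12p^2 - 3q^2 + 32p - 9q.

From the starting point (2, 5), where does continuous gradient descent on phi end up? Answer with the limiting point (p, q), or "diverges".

(4, 3)

phi is separable, so gradient descent decouples: p follows -∂phi/∂p, q follows -∂phi/∂q.
∂phi/∂p = 4(p - 4)(p - 1)(p + 2); at p=2 this is -32, so p increases.
∂phi/∂q = 3(q - 3)(q + 1); at q=5 this is 36, so q decreases.
p converges to its nearest critical value 4 (a local min of the p-part); q converges to 3. The iterate converges to (4, 3).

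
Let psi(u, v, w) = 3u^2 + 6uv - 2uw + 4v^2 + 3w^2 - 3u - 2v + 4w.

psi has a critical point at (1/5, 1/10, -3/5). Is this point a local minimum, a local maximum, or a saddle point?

local minimum

The Hessian is constant: H = [[6, 6, -2], [6, 8, 0], [-2, 0, 6]].
Leading principal minors: Δ₁ = 6, Δ₂ = 12, Δ₃ = 40.
All leading minors are positive, so H is positive definite: a local minimum.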